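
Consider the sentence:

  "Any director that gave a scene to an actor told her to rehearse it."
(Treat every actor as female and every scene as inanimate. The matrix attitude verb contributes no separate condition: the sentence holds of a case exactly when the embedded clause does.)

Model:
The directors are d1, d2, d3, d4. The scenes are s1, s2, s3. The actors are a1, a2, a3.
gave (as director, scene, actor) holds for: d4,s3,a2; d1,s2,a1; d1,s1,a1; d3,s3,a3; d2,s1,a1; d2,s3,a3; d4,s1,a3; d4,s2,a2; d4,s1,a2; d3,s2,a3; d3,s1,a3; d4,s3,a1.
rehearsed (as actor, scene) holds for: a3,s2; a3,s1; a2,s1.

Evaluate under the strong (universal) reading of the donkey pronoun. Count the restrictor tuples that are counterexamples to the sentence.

"her" takes "an actor" as antecedent and "it" takes "a scene"; both are donkey pronouns co-varying with the restrictor.
Strong reading: for every (d,s,a) with gave(d,s,a), rehearsed(a,s).
Restrictor triples: (d1,s1,a1)→rehearsed(a1,s1) ✗  (d1,s2,a1)→rehearsed(a1,s2) ✗  (d2,s1,a1)→rehearsed(a1,s1) ✗  (d2,s3,a3)→rehearsed(a3,s3) ✗  (d3,s1,a3)→rehearsed(a3,s1) ✓  (d3,s2,a3)→rehearsed(a3,s2) ✓  (d3,s3,a3)→rehearsed(a3,s3) ✗  (d4,s1,a2)→rehearsed(a2,s1) ✓  (d4,s1,a3)→rehearsed(a3,s1) ✓  (d4,s2,a2)→rehearsed(a2,s2) ✗  (d4,s3,a1)→rehearsed(a1,s3) ✗  (d4,s3,a2)→rehearsed(a2,s3) ✗
Counterexamples (restrictor triples failing the scope): 8.

8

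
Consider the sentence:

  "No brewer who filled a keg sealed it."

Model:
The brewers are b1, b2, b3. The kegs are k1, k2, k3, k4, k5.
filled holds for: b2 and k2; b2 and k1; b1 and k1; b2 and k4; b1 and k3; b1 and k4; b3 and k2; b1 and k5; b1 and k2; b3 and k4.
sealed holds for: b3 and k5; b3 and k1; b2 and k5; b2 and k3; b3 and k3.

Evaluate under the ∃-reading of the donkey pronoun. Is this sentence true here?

True

"it" takes "a keg" as antecedent — a donkey pronoun bound across the clause boundary.
Truth condition: for no (b,k) with filled(b,k) does sealed(b,k) hold.
Restrictor pairs — does the scope hold? (b1,k1):fails  (b1,k2):fails  (b1,k3):fails  (b1,k4):fails  (b1,k5):fails  (b2,k1):fails  (b2,k2):fails  (b2,k4):fails  (b3,k2):fails  (b3,k4):fails
Scope holds for no restrictor pair, so the sentence is true.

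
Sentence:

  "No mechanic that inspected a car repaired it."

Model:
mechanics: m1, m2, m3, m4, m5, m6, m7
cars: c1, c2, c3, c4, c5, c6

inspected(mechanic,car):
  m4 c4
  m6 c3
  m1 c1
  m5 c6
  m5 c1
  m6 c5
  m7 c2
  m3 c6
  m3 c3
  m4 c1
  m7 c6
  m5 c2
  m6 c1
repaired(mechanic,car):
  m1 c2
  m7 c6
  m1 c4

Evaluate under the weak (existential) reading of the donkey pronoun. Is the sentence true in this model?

"it" takes "a car" as antecedent — a donkey pronoun bound across the clause boundary.
Truth condition: for no (m,c) with inspected(m,c) does repaired(m,c) hold.
Restrictor pairs — does the scope hold? (m1,c1):fails  (m3,c3):fails  (m3,c6):fails  (m4,c1):fails  (m4,c4):fails  (m5,c1):fails  (m5,c2):fails  (m5,c6):fails  (m6,c1):fails  (m6,c3):fails  (m6,c5):fails  (m7,c2):fails  (m7,c6):holds
Scope holds for 1 pair(s), so the sentence is false.

False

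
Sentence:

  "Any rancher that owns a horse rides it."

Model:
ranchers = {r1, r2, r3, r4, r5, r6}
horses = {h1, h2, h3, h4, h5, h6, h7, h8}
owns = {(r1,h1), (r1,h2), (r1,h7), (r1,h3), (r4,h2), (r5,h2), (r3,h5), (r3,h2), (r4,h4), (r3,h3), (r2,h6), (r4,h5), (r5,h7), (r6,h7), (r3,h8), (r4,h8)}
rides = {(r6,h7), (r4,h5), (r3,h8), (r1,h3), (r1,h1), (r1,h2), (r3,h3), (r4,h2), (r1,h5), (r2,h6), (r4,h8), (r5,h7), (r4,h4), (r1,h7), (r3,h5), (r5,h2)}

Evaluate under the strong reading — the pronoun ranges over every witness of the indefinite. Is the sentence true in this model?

"it" takes "a horse" as antecedent — a donkey pronoun bound across the clause boundary.
Strong reading: for every (r,h) with owns(r,h), rides(r,h).
Restrictor pairs: (r1,h1) ✓  (r1,h2) ✓  (r1,h3) ✓  (r1,h7) ✓  (r2,h6) ✓  (r3,h2) ✗  (r3,h3) ✓  (r3,h5) ✓  (r3,h8) ✓  (r4,h2) ✓  (r4,h4) ✓  (r4,h5) ✓  (r4,h8) ✓  (r5,h2) ✓  (r5,h7) ✓  (r6,h7) ✓
Counterexample: (r3,h2) is in owns but fails the scope.

False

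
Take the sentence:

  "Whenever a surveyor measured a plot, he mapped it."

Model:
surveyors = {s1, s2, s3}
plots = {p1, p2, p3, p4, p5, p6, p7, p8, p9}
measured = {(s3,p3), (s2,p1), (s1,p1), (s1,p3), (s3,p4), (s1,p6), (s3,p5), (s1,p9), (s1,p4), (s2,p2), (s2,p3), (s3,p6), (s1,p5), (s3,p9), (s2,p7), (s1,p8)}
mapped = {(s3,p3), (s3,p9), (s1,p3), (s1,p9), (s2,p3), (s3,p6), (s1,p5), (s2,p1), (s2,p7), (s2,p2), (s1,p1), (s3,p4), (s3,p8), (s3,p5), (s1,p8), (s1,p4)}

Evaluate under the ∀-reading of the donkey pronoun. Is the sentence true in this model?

False

"it" takes "a plot" as antecedent — a donkey pronoun bound across the clause boundary.
Strong reading: for every (s,p) with measured(s,p), mapped(s,p).
Restrictor pairs: (s1,p1) ✓  (s1,p3) ✓  (s1,p4) ✓  (s1,p5) ✓  (s1,p6) ✗  (s1,p8) ✓  (s1,p9) ✓  (s2,p1) ✓  (s2,p2) ✓  (s2,p3) ✓  (s2,p7) ✓  (s3,p3) ✓  (s3,p4) ✓  (s3,p5) ✓  (s3,p6) ✓  (s3,p9) ✓
Counterexample: (s1,p6) is in measured but fails the scope.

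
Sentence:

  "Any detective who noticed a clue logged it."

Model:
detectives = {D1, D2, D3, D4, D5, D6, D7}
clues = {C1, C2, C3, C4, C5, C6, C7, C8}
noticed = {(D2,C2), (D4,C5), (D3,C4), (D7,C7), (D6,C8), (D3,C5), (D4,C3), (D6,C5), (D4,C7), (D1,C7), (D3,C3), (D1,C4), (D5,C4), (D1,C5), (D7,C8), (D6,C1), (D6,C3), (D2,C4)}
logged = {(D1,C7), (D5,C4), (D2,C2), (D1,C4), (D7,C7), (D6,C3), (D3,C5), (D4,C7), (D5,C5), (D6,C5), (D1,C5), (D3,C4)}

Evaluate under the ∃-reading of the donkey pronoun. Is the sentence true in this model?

True

"it" takes "a clue" as antecedent — a donkey pronoun bound across the clause boundary.
Weak reading: every detective d with some noticed-clue has at least one noticed-clue c such that logged(d,c).
Per detective: D1:✓  D2:✓  D3:✓  D4:✓  D5:✓  D6:✓  D7:✓
Every detective in the restrictor has a witness.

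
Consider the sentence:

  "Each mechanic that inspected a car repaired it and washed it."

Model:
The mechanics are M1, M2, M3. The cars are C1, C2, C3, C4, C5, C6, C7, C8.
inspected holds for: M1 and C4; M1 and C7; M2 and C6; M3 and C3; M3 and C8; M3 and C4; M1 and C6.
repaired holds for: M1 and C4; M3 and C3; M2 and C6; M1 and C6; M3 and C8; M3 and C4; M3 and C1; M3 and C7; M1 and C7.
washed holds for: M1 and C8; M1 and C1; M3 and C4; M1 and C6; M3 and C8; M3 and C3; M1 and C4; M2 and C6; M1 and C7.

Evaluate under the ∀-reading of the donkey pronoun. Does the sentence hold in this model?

True

"it" takes "a car" as antecedent — a donkey pronoun bound across the clause boundary.
Strong reading: for every (m,c) with inspected(m,c), repaired(m,c) ∧ washed(m,c).
Restrictor pairs: (M1,C4) ✓  (M1,C6) ✓  (M1,C7) ✓  (M2,C6) ✓  (M3,C3) ✓  (M3,C4) ✓  (M3,C8) ✓
Every restrictor pair satisfies the scope.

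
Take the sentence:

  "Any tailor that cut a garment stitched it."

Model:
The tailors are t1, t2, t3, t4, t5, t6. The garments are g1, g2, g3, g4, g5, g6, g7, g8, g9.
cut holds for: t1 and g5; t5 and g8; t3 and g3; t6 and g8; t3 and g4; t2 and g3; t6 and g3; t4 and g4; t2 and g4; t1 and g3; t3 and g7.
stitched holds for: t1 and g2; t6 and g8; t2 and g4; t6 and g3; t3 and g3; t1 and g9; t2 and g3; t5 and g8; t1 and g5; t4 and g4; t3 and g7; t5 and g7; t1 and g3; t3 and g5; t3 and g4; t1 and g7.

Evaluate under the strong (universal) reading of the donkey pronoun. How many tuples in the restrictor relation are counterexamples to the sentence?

"it" takes "a garment" as antecedent — a donkey pronoun bound across the clause boundary.
Strong reading: for every (t,g) with cut(t,g), stitched(t,g).
Restrictor pairs: (t1,g3) ✓  (t1,g5) ✓  (t2,g3) ✓  (t2,g4) ✓  (t3,g3) ✓  (t3,g4) ✓  (t3,g7) ✓  (t4,g4) ✓  (t5,g8) ✓  (t6,g3) ✓  (t6,g8) ✓
Counterexamples (restrictor pairs failing the scope): 0.

0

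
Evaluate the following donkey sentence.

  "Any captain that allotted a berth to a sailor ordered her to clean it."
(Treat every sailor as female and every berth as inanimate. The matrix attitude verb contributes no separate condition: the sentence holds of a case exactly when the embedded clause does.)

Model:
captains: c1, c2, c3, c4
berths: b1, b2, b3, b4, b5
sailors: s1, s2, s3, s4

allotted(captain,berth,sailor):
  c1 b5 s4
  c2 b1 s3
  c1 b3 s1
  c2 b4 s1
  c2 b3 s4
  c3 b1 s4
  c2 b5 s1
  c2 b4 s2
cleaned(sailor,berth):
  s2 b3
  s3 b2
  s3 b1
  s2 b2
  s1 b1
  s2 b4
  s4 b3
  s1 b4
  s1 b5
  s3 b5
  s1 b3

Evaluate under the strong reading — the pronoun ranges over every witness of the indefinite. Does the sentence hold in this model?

"her" takes "a sailor" as antecedent and "it" takes "a berth"; both are donkey pronouns co-varying with the restrictor.
Strong reading: for every (c,b,s) with allotted(c,b,s), cleaned(s,b).
Restrictor triples: (c1,b3,s1)→cleaned(s1,b3) ✓  (c1,b5,s4)→cleaned(s4,b5) ✗  (c2,b1,s3)→cleaned(s3,b1) ✓  (c2,b3,s4)→cleaned(s4,b3) ✓  (c2,b4,s1)→cleaned(s1,b4) ✓  (c2,b4,s2)→cleaned(s2,b4) ✓  (c2,b5,s1)→cleaned(s1,b5) ✓  (c3,b1,s4)→cleaned(s4,b1) ✗
Counterexample: (c1,b5,s4) — cleaned(s4,b5) does not hold.

False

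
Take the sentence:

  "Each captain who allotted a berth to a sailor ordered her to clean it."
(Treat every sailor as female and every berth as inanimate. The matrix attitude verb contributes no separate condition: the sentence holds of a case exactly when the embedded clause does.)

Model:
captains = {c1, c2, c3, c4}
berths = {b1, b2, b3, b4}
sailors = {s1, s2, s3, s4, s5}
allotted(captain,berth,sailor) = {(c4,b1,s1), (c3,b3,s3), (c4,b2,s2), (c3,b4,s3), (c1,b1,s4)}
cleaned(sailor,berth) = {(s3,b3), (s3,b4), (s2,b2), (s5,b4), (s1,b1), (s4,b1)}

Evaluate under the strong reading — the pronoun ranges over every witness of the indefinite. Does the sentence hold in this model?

True

"her" takes "a sailor" as antecedent and "it" takes "a berth"; both are donkey pronouns co-varying with the restrictor.
Strong reading: for every (c,b,s) with allotted(c,b,s), cleaned(s,b).
Restrictor triples: (c1,b1,s4)→cleaned(s4,b1) ✓  (c3,b3,s3)→cleaned(s3,b3) ✓  (c3,b4,s3)→cleaned(s3,b4) ✓  (c4,b1,s1)→cleaned(s1,b1) ✓  (c4,b2,s2)→cleaned(s2,b2) ✓
Every restrictor triple satisfies the scope.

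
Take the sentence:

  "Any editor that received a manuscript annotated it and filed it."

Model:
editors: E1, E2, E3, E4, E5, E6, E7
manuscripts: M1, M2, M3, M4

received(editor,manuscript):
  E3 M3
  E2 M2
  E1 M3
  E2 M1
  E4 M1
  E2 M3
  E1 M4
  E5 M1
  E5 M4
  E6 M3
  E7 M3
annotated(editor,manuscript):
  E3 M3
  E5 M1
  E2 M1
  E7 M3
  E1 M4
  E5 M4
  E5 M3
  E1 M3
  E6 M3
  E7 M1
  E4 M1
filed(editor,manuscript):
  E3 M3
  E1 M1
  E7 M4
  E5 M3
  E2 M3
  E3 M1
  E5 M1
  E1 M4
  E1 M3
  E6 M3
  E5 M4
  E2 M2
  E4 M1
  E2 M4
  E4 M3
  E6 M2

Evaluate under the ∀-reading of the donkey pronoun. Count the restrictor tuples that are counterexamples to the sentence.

4

"it" takes "a manuscript" as antecedent — a donkey pronoun bound across the clause boundary.
Strong reading: for every (e,m) with received(e,m), annotated(e,m) ∧ filed(e,m).
Restrictor pairs: (E1,M3) ✓  (E1,M4) ✓  (E2,M1) ✗  (E2,M2) ✗  (E2,M3) ✗  (E3,M3) ✓  (E4,M1) ✓  (E5,M1) ✓  (E5,M4) ✓  (E6,M3) ✓  (E7,M3) ✗
Counterexamples (restrictor pairs failing the scope): 4.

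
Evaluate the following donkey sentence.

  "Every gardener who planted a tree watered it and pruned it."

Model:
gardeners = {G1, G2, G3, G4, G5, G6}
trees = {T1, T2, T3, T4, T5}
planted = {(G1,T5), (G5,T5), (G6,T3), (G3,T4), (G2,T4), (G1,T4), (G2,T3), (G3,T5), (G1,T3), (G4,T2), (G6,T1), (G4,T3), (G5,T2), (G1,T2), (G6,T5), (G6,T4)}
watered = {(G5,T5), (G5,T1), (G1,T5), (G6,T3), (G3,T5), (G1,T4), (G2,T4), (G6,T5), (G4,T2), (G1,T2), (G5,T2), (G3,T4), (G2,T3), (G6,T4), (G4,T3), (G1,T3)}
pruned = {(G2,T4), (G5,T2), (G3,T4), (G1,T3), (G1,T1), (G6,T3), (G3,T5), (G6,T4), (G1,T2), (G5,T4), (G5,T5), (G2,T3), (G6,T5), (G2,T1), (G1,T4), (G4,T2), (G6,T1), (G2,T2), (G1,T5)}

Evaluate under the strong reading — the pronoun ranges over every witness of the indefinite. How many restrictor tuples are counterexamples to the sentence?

"it" takes "a tree" as antecedent — a donkey pronoun bound across the clause boundary.
Strong reading: for every (g,t) with planted(g,t), watered(g,t) ∧ pruned(g,t).
Restrictor pairs: (G1,T2) ✓  (G1,T3) ✓  (G1,T4) ✓  (G1,T5) ✓  (G2,T3) ✓  (G2,T4) ✓  (G3,T4) ✓  (G3,T5) ✓  (G4,T2) ✓  (G4,T3) ✗  (G5,T2) ✓  (G5,T5) ✓  (G6,T1) ✗  (G6,T3) ✓  (G6,T4) ✓  (G6,T5) ✓
Counterexamples (restrictor pairs failing the scope): 2.

2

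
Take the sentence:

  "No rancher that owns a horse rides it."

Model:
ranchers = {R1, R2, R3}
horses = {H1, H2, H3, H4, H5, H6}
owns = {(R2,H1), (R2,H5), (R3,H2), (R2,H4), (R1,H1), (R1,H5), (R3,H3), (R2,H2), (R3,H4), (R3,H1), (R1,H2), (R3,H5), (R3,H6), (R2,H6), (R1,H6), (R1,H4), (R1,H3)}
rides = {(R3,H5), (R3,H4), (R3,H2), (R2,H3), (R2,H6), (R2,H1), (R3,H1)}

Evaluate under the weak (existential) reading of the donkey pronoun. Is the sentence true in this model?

False

"it" takes "a horse" as antecedent — a donkey pronoun bound across the clause boundary.
Truth condition: for no (r,h) with owns(r,h) does rides(r,h) hold.
Restrictor pairs — does the scope hold? (R1,H1):fails  (R1,H2):fails  (R1,H3):fails  (R1,H4):fails  (R1,H5):fails  (R1,H6):fails  (R2,H1):holds  (R2,H2):fails  (R2,H4):fails  (R2,H5):fails  (R2,H6):holds  (R3,H1):holds  (R3,H2):holds  (R3,H3):fails  (R3,H4):holds  (R3,H5):holds  (R3,H6):fails
Scope holds for 6 pair(s), so the sentence is false.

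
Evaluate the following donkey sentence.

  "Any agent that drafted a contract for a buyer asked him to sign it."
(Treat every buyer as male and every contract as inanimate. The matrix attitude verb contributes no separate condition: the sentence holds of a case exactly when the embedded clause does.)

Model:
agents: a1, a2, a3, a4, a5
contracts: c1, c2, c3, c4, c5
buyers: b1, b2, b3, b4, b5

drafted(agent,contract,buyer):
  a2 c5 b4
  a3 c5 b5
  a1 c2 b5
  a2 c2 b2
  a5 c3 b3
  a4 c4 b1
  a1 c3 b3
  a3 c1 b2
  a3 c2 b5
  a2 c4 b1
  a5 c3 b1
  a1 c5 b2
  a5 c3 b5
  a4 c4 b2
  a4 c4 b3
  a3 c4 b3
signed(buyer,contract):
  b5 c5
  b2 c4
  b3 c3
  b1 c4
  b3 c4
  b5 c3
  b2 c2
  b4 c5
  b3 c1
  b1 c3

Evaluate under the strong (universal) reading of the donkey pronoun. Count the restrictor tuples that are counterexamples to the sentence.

"him" takes "a buyer" as antecedent and "it" takes "a contract"; both are donkey pronouns co-varying with the restrictor.
Strong reading: for every (a,c,b) with drafted(a,c,b), signed(b,c).
Restrictor triples: (a1,c2,b5)→signed(b5,c2) ✗  (a1,c3,b3)→signed(b3,c3) ✓  (a1,c5,b2)→signed(b2,c5) ✗  (a2,c2,b2)→signed(b2,c2) ✓  (a2,c4,b1)→signed(b1,c4) ✓  (a2,c5,b4)→signed(b4,c5) ✓  (a3,c1,b2)→signed(b2,c1) ✗  (a3,c2,b5)→signed(b5,c2) ✗  (a3,c4,b3)→signed(b3,c4) ✓  (a3,c5,b5)→signed(b5,c5) ✓  (a4,c4,b1)→signed(b1,c4) ✓  (a4,c4,b2)→signed(b2,c4) ✓  (a4,c4,b3)→signed(b3,c4) ✓  (a5,c3,b1)→signed(b1,c3) ✓  (a5,c3,b3)→signed(b3,c3) ✓  (a5,c3,b5)→signed(b5,c3) ✓
Counterexamples (restrictor triples failing the scope): 4.

4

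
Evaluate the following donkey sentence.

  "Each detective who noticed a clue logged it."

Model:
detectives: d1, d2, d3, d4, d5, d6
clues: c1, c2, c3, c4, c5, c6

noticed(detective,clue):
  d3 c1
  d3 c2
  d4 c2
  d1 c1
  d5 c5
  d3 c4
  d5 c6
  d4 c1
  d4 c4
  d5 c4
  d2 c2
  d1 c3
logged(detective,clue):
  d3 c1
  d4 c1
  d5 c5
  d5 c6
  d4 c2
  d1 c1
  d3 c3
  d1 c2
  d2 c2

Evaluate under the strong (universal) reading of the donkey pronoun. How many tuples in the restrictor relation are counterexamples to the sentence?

5

"it" takes "a clue" as antecedent — a donkey pronoun bound across the clause boundary.
Strong reading: for every (d,c) with noticed(d,c), logged(d,c).
Restrictor pairs: (d1,c1) ✓  (d1,c3) ✗  (d2,c2) ✓  (d3,c1) ✓  (d3,c2) ✗  (d3,c4) ✗  (d4,c1) ✓  (d4,c2) ✓  (d4,c4) ✗  (d5,c4) ✗  (d5,c5) ✓  (d5,c6) ✓
Counterexamples (restrictor pairs failing the scope): 5.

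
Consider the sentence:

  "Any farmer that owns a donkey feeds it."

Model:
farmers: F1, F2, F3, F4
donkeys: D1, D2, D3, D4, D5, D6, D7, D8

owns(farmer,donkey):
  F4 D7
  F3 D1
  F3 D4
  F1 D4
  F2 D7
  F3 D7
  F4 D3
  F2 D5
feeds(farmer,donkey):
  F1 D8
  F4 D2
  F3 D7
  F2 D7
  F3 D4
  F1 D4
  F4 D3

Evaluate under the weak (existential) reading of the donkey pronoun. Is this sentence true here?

"it" takes "a donkey" as antecedent — a donkey pronoun bound across the clause boundary.
Weak reading: every farmer f with some owns-donkey has at least one owns-donkey d such that feeds(f,d).
Per farmer: F1:✓  F2:✓  F3:✓  F4:✓
Every farmer in the restrictor has a witness.

True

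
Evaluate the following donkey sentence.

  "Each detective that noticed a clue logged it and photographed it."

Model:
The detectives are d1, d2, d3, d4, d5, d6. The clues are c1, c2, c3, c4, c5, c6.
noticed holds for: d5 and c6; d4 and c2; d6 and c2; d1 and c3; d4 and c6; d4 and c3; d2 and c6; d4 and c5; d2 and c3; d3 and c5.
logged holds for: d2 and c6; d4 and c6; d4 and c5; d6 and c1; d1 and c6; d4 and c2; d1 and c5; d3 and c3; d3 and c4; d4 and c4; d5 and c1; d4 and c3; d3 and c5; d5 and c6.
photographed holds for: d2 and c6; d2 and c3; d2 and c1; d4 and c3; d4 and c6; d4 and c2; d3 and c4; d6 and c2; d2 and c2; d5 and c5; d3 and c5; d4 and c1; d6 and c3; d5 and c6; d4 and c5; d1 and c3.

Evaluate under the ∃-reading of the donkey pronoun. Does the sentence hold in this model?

False

"it" takes "a clue" as antecedent — a donkey pronoun bound across the clause boundary.
Weak reading: every detective d with some noticed-clue has at least one noticed-clue c such that logged(d,c) ∧ photographed(d,c).
Per detective: d1:✗  d2:✓  d3:✓  d4:✓  d5:✓  d6:✗
d1 has no witness among its noticed-clues.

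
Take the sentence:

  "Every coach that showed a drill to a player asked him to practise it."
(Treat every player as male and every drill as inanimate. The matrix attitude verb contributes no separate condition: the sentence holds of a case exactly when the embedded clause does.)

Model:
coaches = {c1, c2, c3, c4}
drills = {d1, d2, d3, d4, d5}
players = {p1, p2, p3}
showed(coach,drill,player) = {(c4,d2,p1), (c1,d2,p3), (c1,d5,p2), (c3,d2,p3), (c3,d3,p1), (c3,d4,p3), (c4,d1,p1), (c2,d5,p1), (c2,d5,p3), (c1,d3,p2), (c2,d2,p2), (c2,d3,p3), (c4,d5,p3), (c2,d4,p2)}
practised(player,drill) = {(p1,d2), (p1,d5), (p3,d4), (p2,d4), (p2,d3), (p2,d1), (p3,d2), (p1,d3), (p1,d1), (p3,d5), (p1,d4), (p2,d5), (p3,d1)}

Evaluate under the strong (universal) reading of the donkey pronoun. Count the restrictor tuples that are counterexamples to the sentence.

2

"him" takes "a player" as antecedent and "it" takes "a drill"; both are donkey pronouns co-varying with the restrictor.
Strong reading: for every (c,d,p) with showed(c,d,p), practised(p,d).
Restrictor triples: (c1,d2,p3)→practised(p3,d2) ✓  (c1,d3,p2)→practised(p2,d3) ✓  (c1,d5,p2)→practised(p2,d5) ✓  (c2,d2,p2)→practised(p2,d2) ✗  (c2,d3,p3)→practised(p3,d3) ✗  (c2,d4,p2)→practised(p2,d4) ✓  (c2,d5,p1)→practised(p1,d5) ✓  (c2,d5,p3)→practised(p3,d5) ✓  (c3,d2,p3)→practised(p3,d2) ✓  (c3,d3,p1)→practised(p1,d3) ✓  (c3,d4,p3)→practised(p3,d4) ✓  (c4,d1,p1)→practised(p1,d1) ✓  (c4,d2,p1)→practised(p1,d2) ✓  (c4,d5,p3)→practised(p3,d5) ✓
Counterexamples (restrictor triples failing the scope): 2.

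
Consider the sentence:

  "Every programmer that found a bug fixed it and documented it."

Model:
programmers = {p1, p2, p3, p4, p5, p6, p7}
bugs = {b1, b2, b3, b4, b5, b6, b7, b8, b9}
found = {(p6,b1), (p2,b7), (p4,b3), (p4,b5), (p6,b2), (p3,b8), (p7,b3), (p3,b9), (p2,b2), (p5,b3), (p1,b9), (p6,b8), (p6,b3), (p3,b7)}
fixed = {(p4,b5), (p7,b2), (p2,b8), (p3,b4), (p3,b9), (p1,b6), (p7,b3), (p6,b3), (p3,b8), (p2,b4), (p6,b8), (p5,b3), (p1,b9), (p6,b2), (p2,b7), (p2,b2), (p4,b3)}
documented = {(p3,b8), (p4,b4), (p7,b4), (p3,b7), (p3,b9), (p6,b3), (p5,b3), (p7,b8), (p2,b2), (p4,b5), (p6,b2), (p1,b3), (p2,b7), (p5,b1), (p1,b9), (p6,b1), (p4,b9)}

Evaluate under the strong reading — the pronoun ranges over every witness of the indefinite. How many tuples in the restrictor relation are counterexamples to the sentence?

"it" takes "a bug" as antecedent — a donkey pronoun bound across the clause boundary.
Strong reading: for every (p,b) with found(p,b), fixed(p,b) ∧ documented(p,b).
Restrictor pairs: (p1,b9) ✓  (p2,b2) ✓  (p2,b7) ✓  (p3,b7) ✗  (p3,b8) ✓  (p3,b9) ✓  (p4,b3) ✗  (p4,b5) ✓  (p5,b3) ✓  (p6,b1) ✗  (p6,b2) ✓  (p6,b3) ✓  (p6,b8) ✗  (p7,b3) ✗
Counterexamples (restrictor pairs failing the scope): 5.

5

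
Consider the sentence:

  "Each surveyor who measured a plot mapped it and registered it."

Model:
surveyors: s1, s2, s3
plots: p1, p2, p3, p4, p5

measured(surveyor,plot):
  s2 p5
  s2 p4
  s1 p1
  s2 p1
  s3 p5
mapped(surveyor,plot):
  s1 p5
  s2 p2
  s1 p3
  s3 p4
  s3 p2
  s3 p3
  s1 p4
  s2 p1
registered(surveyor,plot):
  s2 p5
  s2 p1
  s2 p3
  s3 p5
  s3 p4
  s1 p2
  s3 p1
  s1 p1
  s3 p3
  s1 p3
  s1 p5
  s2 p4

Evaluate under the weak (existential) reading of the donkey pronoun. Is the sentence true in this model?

"it" takes "a plot" as antecedent — a donkey pronoun bound across the clause boundary.
Weak reading: every surveyor s with some measured-plot has at least one measured-plot p such that mapped(s,p) ∧ registered(s,p).
Per surveyor: s1:✗  s2:✓  s3:✗
s1 has no witness among its measured-plots.

False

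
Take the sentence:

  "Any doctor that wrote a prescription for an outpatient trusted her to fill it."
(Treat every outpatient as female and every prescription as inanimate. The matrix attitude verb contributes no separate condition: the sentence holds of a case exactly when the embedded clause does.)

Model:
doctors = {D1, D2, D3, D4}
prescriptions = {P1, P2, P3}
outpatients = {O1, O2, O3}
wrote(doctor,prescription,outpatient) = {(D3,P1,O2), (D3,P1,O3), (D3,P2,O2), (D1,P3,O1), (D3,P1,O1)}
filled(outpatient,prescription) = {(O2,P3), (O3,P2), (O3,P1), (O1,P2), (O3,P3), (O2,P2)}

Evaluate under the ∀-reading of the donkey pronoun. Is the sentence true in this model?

False

"her" takes "an outpatient" as antecedent and "it" takes "a prescription"; both are donkey pronouns co-varying with the restrictor.
Strong reading: for every (d,p,o) with wrote(d,p,o), filled(o,p).
Restrictor triples: (D1,P3,O1)→filled(O1,P3) ✗  (D3,P1,O1)→filled(O1,P1) ✗  (D3,P1,O2)→filled(O2,P1) ✗  (D3,P1,O3)→filled(O3,P1) ✓  (D3,P2,O2)→filled(O2,P2) ✓
Counterexample: (D1,P3,O1) — filled(O1,P3) does not hold.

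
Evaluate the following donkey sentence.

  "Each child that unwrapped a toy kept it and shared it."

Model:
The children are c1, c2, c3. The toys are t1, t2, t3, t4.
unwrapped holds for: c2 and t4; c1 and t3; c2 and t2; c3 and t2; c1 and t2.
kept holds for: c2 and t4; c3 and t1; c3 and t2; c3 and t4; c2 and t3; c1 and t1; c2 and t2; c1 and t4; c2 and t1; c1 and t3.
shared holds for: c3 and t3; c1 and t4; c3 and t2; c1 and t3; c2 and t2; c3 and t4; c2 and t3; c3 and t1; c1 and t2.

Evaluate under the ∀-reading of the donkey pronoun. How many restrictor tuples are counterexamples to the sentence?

"it" takes "a toy" as antecedent — a donkey pronoun bound across the clause boundary.
Strong reading: for every (c,t) with unwrapped(c,t), kept(c,t) ∧ shared(c,t).
Restrictor pairs: (c1,t2) ✗  (c1,t3) ✓  (c2,t2) ✓  (c2,t4) ✗  (c3,t2) ✓
Counterexamples (restrictor pairs failing the scope): 2.

2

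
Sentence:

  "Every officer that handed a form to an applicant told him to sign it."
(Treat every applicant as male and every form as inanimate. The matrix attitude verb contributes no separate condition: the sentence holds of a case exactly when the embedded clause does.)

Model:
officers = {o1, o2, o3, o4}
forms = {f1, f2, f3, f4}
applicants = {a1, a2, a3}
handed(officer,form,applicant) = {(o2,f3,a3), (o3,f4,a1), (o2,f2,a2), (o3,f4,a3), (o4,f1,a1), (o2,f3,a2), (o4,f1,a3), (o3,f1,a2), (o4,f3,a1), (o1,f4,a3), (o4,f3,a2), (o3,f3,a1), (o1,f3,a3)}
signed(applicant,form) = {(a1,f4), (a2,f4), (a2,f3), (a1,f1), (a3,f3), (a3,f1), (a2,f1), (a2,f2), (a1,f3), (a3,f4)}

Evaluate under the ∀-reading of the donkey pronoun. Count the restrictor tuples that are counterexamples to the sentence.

0

"him" takes "an applicant" as antecedent and "it" takes "a form"; both are donkey pronouns co-varying with the restrictor.
Strong reading: for every (o,f,a) with handed(o,f,a), signed(a,f).
Restrictor triples: (o1,f3,a3)→signed(a3,f3) ✓  (o1,f4,a3)→signed(a3,f4) ✓  (o2,f2,a2)→signed(a2,f2) ✓  (o2,f3,a2)→signed(a2,f3) ✓  (o2,f3,a3)→signed(a3,f3) ✓  (o3,f1,a2)→signed(a2,f1) ✓  (o3,f3,a1)→signed(a1,f3) ✓  (o3,f4,a1)→signed(a1,f4) ✓  (o3,f4,a3)→signed(a3,f4) ✓  (o4,f1,a1)→signed(a1,f1) ✓  (o4,f1,a3)→signed(a3,f1) ✓  (o4,f3,a1)→signed(a1,f3) ✓  (o4,f3,a2)→signed(a2,f3) ✓
Counterexamples (restrictor triples failing the scope): 0.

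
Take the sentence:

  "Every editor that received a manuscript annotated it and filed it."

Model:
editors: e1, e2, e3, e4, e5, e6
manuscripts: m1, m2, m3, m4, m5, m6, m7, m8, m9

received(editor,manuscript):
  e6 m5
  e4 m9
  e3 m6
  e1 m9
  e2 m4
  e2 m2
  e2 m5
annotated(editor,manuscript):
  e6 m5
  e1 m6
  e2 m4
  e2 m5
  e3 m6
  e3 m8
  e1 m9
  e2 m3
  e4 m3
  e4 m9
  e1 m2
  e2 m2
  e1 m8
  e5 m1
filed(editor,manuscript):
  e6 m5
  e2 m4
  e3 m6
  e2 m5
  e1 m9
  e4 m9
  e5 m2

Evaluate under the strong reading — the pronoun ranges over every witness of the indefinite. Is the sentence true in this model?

"it" takes "a manuscript" as antecedent — a donkey pronoun bound across the clause boundary.
Strong reading: for every (e,m) with received(e,m), annotated(e,m) ∧ filed(e,m).
Restrictor pairs: (e1,m9) ✓  (e2,m2) ✗  (e2,m4) ✓  (e2,m5) ✓  (e3,m6) ✓  (e4,m9) ✓  (e6,m5) ✓
Counterexample: (e2,m2) is in received but fails the scope.

False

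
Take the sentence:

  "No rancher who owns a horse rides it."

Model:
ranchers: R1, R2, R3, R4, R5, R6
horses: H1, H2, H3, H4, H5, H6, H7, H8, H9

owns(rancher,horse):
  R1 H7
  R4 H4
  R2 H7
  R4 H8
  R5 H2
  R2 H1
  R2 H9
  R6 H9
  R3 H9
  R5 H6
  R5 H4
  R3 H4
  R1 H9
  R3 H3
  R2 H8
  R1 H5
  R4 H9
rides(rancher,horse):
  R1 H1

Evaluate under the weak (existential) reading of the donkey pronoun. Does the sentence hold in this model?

"it" takes "a horse" as antecedent — a donkey pronoun bound across the clause boundary.
Truth condition: for no (r,h) with owns(r,h) does rides(r,h) hold.
Restrictor pairs — does the scope hold? (R1,H5):fails  (R1,H7):fails  (R1,H9):fails  (R2,H1):fails  (R2,H7):fails  (R2,H8):fails  (R2,H9):fails  (R3,H3):fails  (R3,H4):fails  (R3,H9):fails  (R4,H4):fails  (R4,H8):fails  (R4,H9):fails  (R5,H2):fails  (R5,H4):fails  (R5,H6):fails  (R6,H9):fails
Scope holds for no restrictor pair, so the sentence is true.

True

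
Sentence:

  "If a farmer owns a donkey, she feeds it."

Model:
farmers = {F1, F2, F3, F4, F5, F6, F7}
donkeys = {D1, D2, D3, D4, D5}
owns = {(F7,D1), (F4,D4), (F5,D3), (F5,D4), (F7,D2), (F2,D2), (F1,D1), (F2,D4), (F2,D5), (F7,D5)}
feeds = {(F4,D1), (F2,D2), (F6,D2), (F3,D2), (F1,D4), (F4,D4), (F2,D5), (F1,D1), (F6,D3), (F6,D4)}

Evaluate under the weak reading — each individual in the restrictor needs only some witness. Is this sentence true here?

False

"it" takes "a donkey" as antecedent — a donkey pronoun bound across the clause boundary.
Weak reading: every farmer f with some owns-donkey has at least one owns-donkey d such that feeds(f,d).
Per farmer: F1:✓  F2:✓  F4:✓  F5:✗  F7:✗
F5 has no witness among its owns-donkeys.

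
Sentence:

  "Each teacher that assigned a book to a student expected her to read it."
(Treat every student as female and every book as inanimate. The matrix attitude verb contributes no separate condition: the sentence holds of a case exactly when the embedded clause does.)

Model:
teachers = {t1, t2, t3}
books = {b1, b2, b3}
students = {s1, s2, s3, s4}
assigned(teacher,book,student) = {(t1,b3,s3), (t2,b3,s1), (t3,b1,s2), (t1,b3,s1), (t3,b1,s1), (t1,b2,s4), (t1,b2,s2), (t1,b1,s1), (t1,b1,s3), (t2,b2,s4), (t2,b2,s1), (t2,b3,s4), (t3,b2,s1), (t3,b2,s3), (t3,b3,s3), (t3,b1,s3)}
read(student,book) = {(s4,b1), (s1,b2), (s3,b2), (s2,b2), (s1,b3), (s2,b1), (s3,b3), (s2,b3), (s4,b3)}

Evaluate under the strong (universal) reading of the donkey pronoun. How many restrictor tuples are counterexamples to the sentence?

"her" takes "a student" as antecedent and "it" takes "a book"; both are donkey pronouns co-varying with the restrictor.
Strong reading: for every (t,b,s) with assigned(t,b,s), read(s,b).
Restrictor triples: (t1,b1,s1)→read(s1,b1) ✗  (t1,b1,s3)→read(s3,b1) ✗  (t1,b2,s2)→read(s2,b2) ✓  (t1,b2,s4)→read(s4,b2) ✗  (t1,b3,s1)→read(s1,b3) ✓  (t1,b3,s3)→read(s3,b3) ✓  (t2,b2,s1)→read(s1,b2) ✓  (t2,b2,s4)→read(s4,b2) ✗  (t2,b3,s1)→read(s1,b3) ✓  (t2,b3,s4)→read(s4,b3) ✓  (t3,b1,s1)→read(s1,b1) ✗  (t3,b1,s2)→read(s2,b1) ✓  (t3,b1,s3)→read(s3,b1) ✗  (t3,b2,s1)→read(s1,b2) ✓  (t3,b2,s3)→read(s3,b2) ✓  (t3,b3,s3)→read(s3,b3) ✓
Counterexamples (restrictor triples failing the scope): 6.

6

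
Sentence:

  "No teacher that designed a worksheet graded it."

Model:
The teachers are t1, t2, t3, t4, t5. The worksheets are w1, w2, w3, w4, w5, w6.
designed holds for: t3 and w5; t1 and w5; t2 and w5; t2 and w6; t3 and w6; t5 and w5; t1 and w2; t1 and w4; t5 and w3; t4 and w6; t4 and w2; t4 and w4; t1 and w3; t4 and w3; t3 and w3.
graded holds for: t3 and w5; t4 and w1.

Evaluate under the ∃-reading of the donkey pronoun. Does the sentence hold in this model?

False

"it" takes "a worksheet" as antecedent — a donkey pronoun bound across the clause boundary.
Truth condition: for no (t,w) with designed(t,w) does graded(t,w) hold.
Restrictor pairs — does the scope hold? (t1,w2):fails  (t1,w3):fails  (t1,w4):fails  (t1,w5):fails  (t2,w5):fails  (t2,w6):fails  (t3,w3):fails  (t3,w5):holds  (t3,w6):fails  (t4,w2):fails  (t4,w3):fails  (t4,w4):fails  (t4,w6):fails  (t5,w3):fails  (t5,w5):fails
Scope holds for 1 pair(s), so the sentence is false.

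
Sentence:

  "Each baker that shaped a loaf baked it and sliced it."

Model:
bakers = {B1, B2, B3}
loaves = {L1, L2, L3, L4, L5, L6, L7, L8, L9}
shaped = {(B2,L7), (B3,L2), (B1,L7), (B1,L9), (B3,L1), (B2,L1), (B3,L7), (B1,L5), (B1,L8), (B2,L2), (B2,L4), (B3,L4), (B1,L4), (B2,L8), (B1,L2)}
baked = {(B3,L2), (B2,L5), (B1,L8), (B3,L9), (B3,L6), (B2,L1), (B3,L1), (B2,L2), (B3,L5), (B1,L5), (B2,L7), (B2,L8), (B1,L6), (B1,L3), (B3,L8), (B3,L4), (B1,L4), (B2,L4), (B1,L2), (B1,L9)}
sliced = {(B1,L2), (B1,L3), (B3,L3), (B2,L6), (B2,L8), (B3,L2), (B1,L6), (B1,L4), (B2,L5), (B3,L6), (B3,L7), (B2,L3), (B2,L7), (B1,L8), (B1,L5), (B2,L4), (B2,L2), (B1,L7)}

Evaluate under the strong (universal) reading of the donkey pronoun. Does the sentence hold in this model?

"it" takes "a loaf" as antecedent — a donkey pronoun bound across the clause boundary.
Strong reading: for every (b,l) with shaped(b,l), baked(b,l) ∧ sliced(b,l).
Restrictor pairs: (B1,L2) ✓  (B1,L4) ✓  (B1,L5) ✓  (B1,L7) ✗  (B1,L8) ✓  (B1,L9) ✗  (B2,L1) ✗  (B2,L2) ✓  (B2,L4) ✓  (B2,L7) ✓  (B2,L8) ✓  (B3,L1) ✗  (B3,L2) ✓  (B3,L4) ✗  (B3,L7) ✗
Counterexample: (B1,L7) is in shaped but fails the scope.

False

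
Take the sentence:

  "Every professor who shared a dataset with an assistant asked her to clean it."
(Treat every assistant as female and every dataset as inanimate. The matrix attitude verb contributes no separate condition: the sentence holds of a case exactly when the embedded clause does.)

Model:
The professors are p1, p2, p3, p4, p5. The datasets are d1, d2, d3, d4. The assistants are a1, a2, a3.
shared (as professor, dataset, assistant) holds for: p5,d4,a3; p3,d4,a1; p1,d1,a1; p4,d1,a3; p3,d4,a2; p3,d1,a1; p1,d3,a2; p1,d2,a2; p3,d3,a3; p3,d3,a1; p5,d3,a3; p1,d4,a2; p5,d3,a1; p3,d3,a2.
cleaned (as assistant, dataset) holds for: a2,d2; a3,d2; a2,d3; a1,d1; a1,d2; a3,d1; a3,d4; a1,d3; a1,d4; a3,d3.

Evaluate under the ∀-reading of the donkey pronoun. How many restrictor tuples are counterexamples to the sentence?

"her" takes "an assistant" as antecedent and "it" takes "a dataset"; both are donkey pronouns co-varying with the restrictor.
Strong reading: for every (p,d,a) with shared(p,d,a), cleaned(a,d).
Restrictor triples: (p1,d1,a1)→cleaned(a1,d1) ✓  (p1,d2,a2)→cleaned(a2,d2) ✓  (p1,d3,a2)→cleaned(a2,d3) ✓  (p1,d4,a2)→cleaned(a2,d4) ✗  (p3,d1,a1)→cleaned(a1,d1) ✓  (p3,d3,a1)→cleaned(a1,d3) ✓  (p3,d3,a2)→cleaned(a2,d3) ✓  (p3,d3,a3)→cleaned(a3,d3) ✓  (p3,d4,a1)→cleaned(a1,d4) ✓  (p3,d4,a2)→cleaned(a2,d4) ✗  (p4,d1,a3)→cleaned(a3,d1) ✓  (p5,d3,a1)→cleaned(a1,d3) ✓  (p5,d3,a3)→cleaned(a3,d3) ✓  (p5,d4,a3)→cleaned(a3,d4) ✓
Counterexamples (restrictor triples failing the scope): 2.

2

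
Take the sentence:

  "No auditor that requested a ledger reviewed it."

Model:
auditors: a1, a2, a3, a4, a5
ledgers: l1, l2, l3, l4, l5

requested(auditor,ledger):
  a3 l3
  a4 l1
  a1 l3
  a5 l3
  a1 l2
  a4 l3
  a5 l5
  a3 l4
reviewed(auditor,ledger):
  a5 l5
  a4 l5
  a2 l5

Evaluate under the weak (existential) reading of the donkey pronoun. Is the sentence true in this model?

False

"it" takes "a ledger" as antecedent — a donkey pronoun bound across the clause boundary.
Truth condition: for no (a,l) with requested(a,l) does reviewed(a,l) hold.
Restrictor pairs — does the scope hold? (a1,l2):fails  (a1,l3):fails  (a3,l3):fails  (a3,l4):fails  (a4,l1):fails  (a4,l3):fails  (a5,l3):fails  (a5,l5):holds
Scope holds for 1 pair(s), so the sentence is false.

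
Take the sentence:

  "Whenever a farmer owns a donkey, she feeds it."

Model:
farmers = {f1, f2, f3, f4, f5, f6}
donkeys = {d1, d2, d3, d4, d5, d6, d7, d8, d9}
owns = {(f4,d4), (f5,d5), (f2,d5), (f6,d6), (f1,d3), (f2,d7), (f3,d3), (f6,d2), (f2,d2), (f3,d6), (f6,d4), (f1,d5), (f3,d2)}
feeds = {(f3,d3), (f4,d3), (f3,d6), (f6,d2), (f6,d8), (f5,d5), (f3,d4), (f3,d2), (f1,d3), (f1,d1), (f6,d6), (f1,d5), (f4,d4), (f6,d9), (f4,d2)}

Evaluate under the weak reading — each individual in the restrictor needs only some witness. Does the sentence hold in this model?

False

"it" takes "a donkey" as antecedent — a donkey pronoun bound across the clause boundary.
Weak reading: every farmer f with some owns-donkey has at least one owns-donkey d such that feeds(f,d).
Per farmer: f1:✓  f2:✗  f3:✓  f4:✓  f5:✓  f6:✓
f2 has no witness among its owns-donkeys.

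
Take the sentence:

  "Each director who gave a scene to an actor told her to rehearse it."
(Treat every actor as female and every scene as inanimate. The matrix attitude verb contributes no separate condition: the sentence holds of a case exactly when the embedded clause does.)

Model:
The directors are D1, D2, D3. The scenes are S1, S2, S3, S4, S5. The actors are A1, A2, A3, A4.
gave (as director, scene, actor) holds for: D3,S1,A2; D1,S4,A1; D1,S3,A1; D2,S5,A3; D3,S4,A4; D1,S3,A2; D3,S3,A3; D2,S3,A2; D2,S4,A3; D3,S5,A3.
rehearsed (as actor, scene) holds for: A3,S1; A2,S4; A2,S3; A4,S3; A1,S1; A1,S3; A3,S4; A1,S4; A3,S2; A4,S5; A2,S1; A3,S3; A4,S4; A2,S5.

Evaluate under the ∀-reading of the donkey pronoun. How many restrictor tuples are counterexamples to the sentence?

2

"her" takes "an actor" as antecedent and "it" takes "a scene"; both are donkey pronouns co-varying with the restrictor.
Strong reading: for every (d,s,a) with gave(d,s,a), rehearsed(a,s).
Restrictor triples: (D1,S3,A1)→rehearsed(A1,S3) ✓  (D1,S3,A2)→rehearsed(A2,S3) ✓  (D1,S4,A1)→rehearsed(A1,S4) ✓  (D2,S3,A2)→rehearsed(A2,S3) ✓  (D2,S4,A3)→rehearsed(A3,S4) ✓  (D2,S5,A3)→rehearsed(A3,S5) ✗  (D3,S1,A2)→rehearsed(A2,S1) ✓  (D3,S3,A3)→rehearsed(A3,S3) ✓  (D3,S4,A4)→rehearsed(A4,S4) ✓  (D3,S5,A3)→rehearsed(A3,S5) ✗
Counterexamples (restrictor triples failing the scope): 2.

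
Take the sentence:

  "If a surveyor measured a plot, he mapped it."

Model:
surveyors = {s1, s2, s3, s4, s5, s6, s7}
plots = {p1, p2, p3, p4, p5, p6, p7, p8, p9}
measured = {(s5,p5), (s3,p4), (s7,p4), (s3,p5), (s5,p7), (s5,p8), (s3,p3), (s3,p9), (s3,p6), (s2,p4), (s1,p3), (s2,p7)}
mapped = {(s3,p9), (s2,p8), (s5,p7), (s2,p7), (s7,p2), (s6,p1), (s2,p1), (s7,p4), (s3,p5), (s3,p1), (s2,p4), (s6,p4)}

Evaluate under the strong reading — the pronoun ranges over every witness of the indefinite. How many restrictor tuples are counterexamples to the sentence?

6

"it" takes "a plot" as antecedent — a donkey pronoun bound across the clause boundary.
Strong reading: for every (s,p) with measured(s,p), mapped(s,p).
Restrictor pairs: (s1,p3) ✗  (s2,p4) ✓  (s2,p7) ✓  (s3,p3) ✗  (s3,p4) ✗  (s3,p5) ✓  (s3,p6) ✗  (s3,p9) ✓  (s5,p5) ✗  (s5,p7) ✓  (s5,p8) ✗  (s7,p4) ✓
Counterexamples (restrictor pairs failing the scope): 6.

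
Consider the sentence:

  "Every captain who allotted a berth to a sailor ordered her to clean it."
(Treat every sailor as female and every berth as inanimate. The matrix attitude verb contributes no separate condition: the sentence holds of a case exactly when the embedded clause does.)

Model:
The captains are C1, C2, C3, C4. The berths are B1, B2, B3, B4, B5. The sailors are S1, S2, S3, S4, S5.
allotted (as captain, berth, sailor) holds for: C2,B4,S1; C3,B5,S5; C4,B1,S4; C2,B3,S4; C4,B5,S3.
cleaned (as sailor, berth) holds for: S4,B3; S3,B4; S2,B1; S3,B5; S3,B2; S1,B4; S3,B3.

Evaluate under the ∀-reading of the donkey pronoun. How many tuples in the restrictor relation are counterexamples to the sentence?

"her" takes "a sailor" as antecedent and "it" takes "a berth"; both are donkey pronouns co-varying with the restrictor.
Strong reading: for every (c,b,s) with allotted(c,b,s), cleaned(s,b).
Restrictor triples: (C2,B3,S4)→cleaned(S4,B3) ✓  (C2,B4,S1)→cleaned(S1,B4) ✓  (C3,B5,S5)→cleaned(S5,B5) ✗  (C4,B1,S4)→cleaned(S4,B1) ✗  (C4,B5,S3)→cleaned(S3,B5) ✓
Counterexamples (restrictor triples failing the scope): 2.

2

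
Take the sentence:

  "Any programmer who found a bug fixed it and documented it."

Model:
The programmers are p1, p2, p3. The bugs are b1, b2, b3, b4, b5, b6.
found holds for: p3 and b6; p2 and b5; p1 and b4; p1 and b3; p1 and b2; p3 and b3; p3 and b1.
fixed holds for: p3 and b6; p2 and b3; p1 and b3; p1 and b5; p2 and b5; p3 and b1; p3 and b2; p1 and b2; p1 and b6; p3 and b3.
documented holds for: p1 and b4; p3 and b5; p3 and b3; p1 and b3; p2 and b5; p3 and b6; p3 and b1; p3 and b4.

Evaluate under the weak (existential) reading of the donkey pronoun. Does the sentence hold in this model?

"it" takes "a bug" as antecedent — a donkey pronoun bound across the clause boundary.
Weak reading: every programmer p with some found-bug has at least one found-bug b such that fixed(p,b) ∧ documented(p,b).
Per programmer: p1:✓  p2:✓  p3:✓
Every programmer in the restrictor has a witness.

True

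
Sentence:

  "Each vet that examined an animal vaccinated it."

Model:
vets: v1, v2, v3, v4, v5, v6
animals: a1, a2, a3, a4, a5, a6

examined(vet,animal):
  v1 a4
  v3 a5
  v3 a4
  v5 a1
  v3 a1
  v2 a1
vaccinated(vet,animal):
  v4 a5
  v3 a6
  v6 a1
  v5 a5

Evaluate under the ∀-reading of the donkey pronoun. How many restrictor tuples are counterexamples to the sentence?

6

"it" takes "an animal" as antecedent — a donkey pronoun bound across the clause boundary.
Strong reading: for every (v,a) with examined(v,a), vaccinated(v,a).
Restrictor pairs: (v1,a4) ✗  (v2,a1) ✗  (v3,a1) ✗  (v3,a4) ✗  (v3,a5) ✗  (v5,a1) ✗
Counterexamples (restrictor pairs failing the scope): 6.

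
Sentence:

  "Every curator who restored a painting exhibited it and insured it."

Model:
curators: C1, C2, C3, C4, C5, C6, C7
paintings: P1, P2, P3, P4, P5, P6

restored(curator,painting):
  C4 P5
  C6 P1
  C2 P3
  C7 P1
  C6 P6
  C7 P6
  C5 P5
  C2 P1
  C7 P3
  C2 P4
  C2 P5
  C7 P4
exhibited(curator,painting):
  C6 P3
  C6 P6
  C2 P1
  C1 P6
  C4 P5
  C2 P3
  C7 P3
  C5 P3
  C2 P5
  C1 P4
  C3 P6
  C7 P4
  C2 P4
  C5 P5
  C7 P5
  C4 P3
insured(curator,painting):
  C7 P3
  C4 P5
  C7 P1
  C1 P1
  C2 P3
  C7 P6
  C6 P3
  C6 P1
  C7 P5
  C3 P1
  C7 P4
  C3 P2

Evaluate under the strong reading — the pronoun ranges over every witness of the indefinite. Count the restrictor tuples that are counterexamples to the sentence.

8

"it" takes "a painting" as antecedent — a donkey pronoun bound across the clause boundary.
Strong reading: for every (c,p) with restored(c,p), exhibited(c,p) ∧ insured(c,p).
Restrictor pairs: (C2,P1) ✗  (C2,P3) ✓  (C2,P4) ✗  (C2,P5) ✗  (C4,P5) ✓  (C5,P5) ✗  (C6,P1) ✗  (C6,P6) ✗  (C7,P1) ✗  (C7,P3) ✓  (C7,P4) ✓  (C7,P6) ✗
Counterexamples (restrictor pairs failing the scope): 8.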